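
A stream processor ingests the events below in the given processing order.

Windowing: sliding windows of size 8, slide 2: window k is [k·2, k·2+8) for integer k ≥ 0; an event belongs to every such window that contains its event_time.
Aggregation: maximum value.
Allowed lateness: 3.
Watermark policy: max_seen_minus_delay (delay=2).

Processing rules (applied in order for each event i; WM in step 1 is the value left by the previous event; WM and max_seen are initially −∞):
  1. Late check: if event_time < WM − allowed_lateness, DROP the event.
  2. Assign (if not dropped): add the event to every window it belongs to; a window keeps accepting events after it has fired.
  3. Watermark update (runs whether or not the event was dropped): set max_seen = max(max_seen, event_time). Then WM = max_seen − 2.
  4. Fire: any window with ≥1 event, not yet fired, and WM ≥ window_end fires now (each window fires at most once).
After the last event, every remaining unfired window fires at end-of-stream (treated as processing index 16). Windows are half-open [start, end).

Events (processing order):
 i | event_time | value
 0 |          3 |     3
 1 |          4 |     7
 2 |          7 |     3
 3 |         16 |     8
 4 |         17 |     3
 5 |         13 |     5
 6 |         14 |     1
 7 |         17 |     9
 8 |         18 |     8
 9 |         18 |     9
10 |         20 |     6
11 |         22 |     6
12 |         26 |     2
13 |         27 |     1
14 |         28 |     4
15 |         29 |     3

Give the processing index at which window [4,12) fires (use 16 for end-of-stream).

3

i=0 t=3 v=3: → [2,10),[0,8); WM=1
i=1 t=4 v=7: → [4,12),[2,10),[0,8); WM=2
i=2 t=7 v=3: → [6,14),[4,12),[2,10),[0,8); WM=5
i=3 t=16 v=8: → [16,24),[14,22),[12,20),[10,18); WM=14; [0,8) fires=7 [2,10) fires=7 [4,12) fires=7 [6,14) fires=3
i=4 t=17 v=3: → [16,24),[14,22),[12,20),[10,18); WM=15
i=5 t=13 v=5: → [12,20),[10,18),[8,16),[6,14); WM=15
i=6 t=14 v=1: → [14,22),[12,20),[10,18),[8,16); WM=15
i=7 t=17 v=9: → [16,24),[14,22),[12,20),[10,18); WM=15
i=8 t=18 v=8: → [18,26),[16,24),[14,22),[12,20); WM=16; [8,16) fires=5
i=9 t=18 v=9: → [18,26),[16,24),[14,22),[12,20); WM=16
i=10 t=20 v=6: → [20,28),[18,26),[16,24),[14,22); WM=18; [10,18) fires=9
i=11 t=22 v=6: → [22,30),[20,28),[18,26),[16,24); WM=20; [12,20) fires=9
i=12 t=26 v=2: → [26,34),[24,32),[22,30),[20,28); WM=24; [14,22) fires=9 [16,24) fires=9
i=13 t=27 v=1: → [26,34),[24,32),[22,30),[20,28); WM=25
i=14 t=28 v=4: → [28,36),[26,34),[24,32),[22,30); WM=26; [18,26) fires=9
i=15 t=29 v=3: → [28,36),[26,34),[24,32),[22,30); WM=27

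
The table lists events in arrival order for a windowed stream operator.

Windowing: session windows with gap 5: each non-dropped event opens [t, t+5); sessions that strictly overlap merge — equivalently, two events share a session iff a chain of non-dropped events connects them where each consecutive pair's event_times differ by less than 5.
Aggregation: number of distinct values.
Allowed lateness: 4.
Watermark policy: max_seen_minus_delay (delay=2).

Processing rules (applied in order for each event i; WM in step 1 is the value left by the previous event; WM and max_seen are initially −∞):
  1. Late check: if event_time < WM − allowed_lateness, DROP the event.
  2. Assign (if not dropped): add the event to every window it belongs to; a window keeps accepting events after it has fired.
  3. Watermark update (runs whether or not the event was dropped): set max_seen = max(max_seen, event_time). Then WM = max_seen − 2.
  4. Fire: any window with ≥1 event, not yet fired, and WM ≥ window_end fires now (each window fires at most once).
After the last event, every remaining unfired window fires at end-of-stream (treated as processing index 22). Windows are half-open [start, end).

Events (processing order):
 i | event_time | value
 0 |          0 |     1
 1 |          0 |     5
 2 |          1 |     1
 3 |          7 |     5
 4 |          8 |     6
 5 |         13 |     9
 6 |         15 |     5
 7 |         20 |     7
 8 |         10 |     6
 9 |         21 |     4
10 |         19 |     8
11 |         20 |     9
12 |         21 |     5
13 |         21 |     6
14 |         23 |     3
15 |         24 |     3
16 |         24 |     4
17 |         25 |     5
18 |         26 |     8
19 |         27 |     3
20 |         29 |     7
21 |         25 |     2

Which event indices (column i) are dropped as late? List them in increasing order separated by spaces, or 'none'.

i=0 t=0 v=1: → [0,5); WM=-2
i=1 t=0 v=5: → [0,5); WM=-2
i=2 t=1 v=1: → [0,6); WM=-1
i=3 t=7 v=5: → [7,12); WM=5
i=4 t=8 v=6: → [7,13); WM=6
i=5 t=13 v=9: → [13,18); WM=11
i=6 t=15 v=5: → [13,20); WM=13
i=7 t=20 v=7: → [20,25); WM=18
i=8 t=10 v=6: DROP (t<18-4); WM=18
i=9 t=21 v=4: → [20,26); WM=19
i=10 t=19 v=8: → [13,26); WM=19
i=11 t=20 v=9: → [13,26); WM=19
i=12 t=21 v=5: → [13,26); WM=19
i=13 t=21 v=6: → [13,26); WM=19
i=14 t=23 v=3: → [13,28); WM=21
i=15 t=24 v=3: → [13,29); WM=22
i=16 t=24 v=4: → [13,29); WM=22
i=17 t=25 v=5: → [13,30); WM=23
i=18 t=26 v=8: → [13,31); WM=24
i=19 t=27 v=3: → [13,32); WM=25
i=20 t=29 v=7: → [13,34); WM=27
i=21 t=25 v=2: → [13,34); WM=27

8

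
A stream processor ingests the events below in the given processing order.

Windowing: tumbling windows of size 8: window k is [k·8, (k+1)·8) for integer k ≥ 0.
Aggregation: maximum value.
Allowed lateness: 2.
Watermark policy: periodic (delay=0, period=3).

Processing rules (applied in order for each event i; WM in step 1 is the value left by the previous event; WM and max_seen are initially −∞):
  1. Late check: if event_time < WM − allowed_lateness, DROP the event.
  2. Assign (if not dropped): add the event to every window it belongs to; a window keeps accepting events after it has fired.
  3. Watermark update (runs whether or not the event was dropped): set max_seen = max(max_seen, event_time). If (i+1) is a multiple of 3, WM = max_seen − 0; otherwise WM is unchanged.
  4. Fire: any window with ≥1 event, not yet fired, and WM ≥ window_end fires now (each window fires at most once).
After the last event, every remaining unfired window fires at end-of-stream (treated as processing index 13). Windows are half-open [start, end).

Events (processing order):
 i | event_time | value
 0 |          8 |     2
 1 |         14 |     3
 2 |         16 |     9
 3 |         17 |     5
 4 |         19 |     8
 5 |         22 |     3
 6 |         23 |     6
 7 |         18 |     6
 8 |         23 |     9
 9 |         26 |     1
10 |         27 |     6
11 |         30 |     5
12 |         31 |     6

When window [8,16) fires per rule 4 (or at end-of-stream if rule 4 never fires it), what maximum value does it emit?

3

i=0 t=8 v=2: → [8,16); WM=−∞
i=1 t=14 v=3: → [8,16); WM=−∞
i=2 t=16 v=9: → [16,24); WM=16; [8,16) fires=3
i=3 t=17 v=5: → [16,24); WM=16
i=4 t=19 v=8: → [16,24); WM=16
i=5 t=22 v=3: → [16,24); WM=22
i=6 t=23 v=6: → [16,24); WM=22
i=7 t=18 v=6: DROP (t<22-2); WM=22
i=8 t=23 v=9: → [16,24); WM=23
i=9 t=26 v=1: → [24,32); WM=23
i=10 t=27 v=6: → [24,32); WM=23
i=11 t=30 v=5: → [24,32); WM=30; [16,24) fires=9
i=12 t=31 v=6: → [24,32); WM=30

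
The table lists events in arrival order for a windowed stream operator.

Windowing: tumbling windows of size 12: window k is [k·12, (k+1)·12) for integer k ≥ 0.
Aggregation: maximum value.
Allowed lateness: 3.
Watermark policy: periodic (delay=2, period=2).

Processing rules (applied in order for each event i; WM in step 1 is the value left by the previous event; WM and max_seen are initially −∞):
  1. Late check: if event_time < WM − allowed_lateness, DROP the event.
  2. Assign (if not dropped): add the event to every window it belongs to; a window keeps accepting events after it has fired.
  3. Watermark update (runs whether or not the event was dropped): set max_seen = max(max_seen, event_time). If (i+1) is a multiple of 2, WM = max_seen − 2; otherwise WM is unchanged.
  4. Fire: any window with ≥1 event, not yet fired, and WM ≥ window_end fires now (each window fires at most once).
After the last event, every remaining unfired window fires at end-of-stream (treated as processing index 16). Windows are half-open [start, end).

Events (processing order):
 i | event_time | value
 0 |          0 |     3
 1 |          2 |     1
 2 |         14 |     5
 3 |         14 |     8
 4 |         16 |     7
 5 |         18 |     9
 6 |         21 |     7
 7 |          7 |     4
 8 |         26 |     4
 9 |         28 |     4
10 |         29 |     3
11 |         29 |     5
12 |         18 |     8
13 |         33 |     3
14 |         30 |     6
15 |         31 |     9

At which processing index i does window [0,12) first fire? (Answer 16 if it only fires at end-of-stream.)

3

i=0 t=0 v=3: → [0,12); WM=−∞
i=1 t=2 v=1: → [0,12); WM=0
i=2 t=14 v=5: → [12,24); WM=0
i=3 t=14 v=8: → [12,24); WM=12; [0,12) fires=3
i=4 t=16 v=7: → [12,24); WM=12
i=5 t=18 v=9: → [12,24); WM=16
i=6 t=21 v=7: → [12,24); WM=16
i=7 t=7 v=4: DROP (t<16-3); WM=19
i=8 t=26 v=4: → [24,36); WM=19
i=9 t=28 v=4: → [24,36); WM=26; [12,24) fires=9
i=10 t=29 v=3: → [24,36); WM=26
i=11 t=29 v=5: → [24,36); WM=27
i=12 t=18 v=8: DROP (t<27-3); WM=27
i=13 t=33 v=3: → [24,36); WM=31
i=14 t=30 v=6: → [24,36); WM=31
i=15 t=31 v=9: → [24,36); WM=31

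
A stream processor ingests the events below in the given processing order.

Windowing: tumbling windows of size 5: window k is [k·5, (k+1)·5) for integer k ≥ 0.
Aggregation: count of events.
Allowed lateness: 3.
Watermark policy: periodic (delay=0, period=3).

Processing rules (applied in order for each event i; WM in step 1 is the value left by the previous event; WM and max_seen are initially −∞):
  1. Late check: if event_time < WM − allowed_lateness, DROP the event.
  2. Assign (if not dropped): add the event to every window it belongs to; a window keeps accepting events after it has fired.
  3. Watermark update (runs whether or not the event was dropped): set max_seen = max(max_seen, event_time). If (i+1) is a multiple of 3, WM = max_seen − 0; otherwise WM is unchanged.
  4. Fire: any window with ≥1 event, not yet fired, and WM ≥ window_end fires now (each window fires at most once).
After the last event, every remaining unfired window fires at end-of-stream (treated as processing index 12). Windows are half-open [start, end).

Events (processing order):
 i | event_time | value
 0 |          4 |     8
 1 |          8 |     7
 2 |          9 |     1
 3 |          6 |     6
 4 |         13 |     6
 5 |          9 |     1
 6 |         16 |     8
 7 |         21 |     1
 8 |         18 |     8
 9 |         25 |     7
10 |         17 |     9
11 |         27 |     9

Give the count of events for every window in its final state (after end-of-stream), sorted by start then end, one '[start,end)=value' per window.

[0,5)=1 [5,10)=4 [10,15)=1 [15,20)=2 [20,25)=1 [25,30)=2

i=0 t=4 v=8: → [0,5); WM=−∞
i=1 t=8 v=7: → [5,10); WM=−∞
i=2 t=9 v=1: → [5,10); WM=9; [0,5) fires=1
i=3 t=6 v=6: → [5,10); WM=9
i=4 t=13 v=6: → [10,15); WM=9
i=5 t=9 v=1: → [5,10); WM=13; [5,10) fires=4
i=6 t=16 v=8: → [15,20); WM=13
i=7 t=21 v=1: → [20,25); WM=13
i=8 t=18 v=8: → [15,20); WM=21; [10,15) fires=1 [15,20) fires=2
i=9 t=25 v=7: → [25,30); WM=21
i=10 t=17 v=9: DROP (t<21-3); WM=21
i=11 t=27 v=9: → [25,30); WM=27; [20,25) fires=1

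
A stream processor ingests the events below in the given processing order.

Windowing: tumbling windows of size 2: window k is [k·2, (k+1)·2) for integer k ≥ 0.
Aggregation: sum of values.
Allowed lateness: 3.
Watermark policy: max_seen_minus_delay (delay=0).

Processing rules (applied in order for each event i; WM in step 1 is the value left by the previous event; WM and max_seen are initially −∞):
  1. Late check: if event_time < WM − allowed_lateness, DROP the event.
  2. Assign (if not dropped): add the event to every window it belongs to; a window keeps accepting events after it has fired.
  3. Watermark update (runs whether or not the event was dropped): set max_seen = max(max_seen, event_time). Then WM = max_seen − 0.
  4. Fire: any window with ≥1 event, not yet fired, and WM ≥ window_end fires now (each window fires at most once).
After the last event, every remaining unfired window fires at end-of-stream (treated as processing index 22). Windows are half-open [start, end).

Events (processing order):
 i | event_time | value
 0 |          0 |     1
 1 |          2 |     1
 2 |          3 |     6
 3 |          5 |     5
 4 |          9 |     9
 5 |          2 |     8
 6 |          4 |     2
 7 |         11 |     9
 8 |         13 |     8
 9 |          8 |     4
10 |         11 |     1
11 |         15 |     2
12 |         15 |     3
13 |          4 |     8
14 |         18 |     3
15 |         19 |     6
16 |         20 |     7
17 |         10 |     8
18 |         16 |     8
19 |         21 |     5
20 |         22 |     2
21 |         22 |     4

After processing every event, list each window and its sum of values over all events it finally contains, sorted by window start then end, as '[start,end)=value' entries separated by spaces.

[0,2)=1 [2,4)=7 [4,6)=5 [8,10)=9 [10,12)=10 [12,14)=8 [14,16)=5 [18,20)=9 [20,22)=12 [22,24)=6

i=0 t=0 v=1: → [0,2); WM=0
i=1 t=2 v=1: → [2,4); WM=2; [0,2) fires=1
i=2 t=3 v=6: → [2,4); WM=3
i=3 t=5 v=5: → [4,6); WM=5; [2,4) fires=7
i=4 t=9 v=9: → [8,10); WM=9; [4,6) fires=5
i=5 t=2 v=8: DROP (t<9-3); WM=9
i=6 t=4 v=2: DROP (t<9-3); WM=9
i=7 t=11 v=9: → [10,12); WM=11; [8,10) fires=9
i=8 t=13 v=8: → [12,14); WM=13; [10,12) fires=9
i=9 t=8 v=4: DROP (t<13-3); WM=13
i=10 t=11 v=1: → [10,12); WM=13
i=11 t=15 v=2: → [14,16); WM=15; [12,14) fires=8
i=12 t=15 v=3: → [14,16); WM=15
i=13 t=4 v=8: DROP (t<15-3); WM=15
i=14 t=18 v=3: → [18,20); WM=18; [14,16) fires=5
i=15 t=19 v=6: → [18,20); WM=19
i=16 t=20 v=7: → [20,22); WM=20; [18,20) fires=9
i=17 t=10 v=8: DROP (t<20-3); WM=20
i=18 t=16 v=8: DROP (t<20-3); WM=20
i=19 t=21 v=5: → [20,22); WM=21
i=20 t=22 v=2: → [22,24); WM=22; [20,22) fires=12
i=21 t=22 v=4: → [22,24); WM=22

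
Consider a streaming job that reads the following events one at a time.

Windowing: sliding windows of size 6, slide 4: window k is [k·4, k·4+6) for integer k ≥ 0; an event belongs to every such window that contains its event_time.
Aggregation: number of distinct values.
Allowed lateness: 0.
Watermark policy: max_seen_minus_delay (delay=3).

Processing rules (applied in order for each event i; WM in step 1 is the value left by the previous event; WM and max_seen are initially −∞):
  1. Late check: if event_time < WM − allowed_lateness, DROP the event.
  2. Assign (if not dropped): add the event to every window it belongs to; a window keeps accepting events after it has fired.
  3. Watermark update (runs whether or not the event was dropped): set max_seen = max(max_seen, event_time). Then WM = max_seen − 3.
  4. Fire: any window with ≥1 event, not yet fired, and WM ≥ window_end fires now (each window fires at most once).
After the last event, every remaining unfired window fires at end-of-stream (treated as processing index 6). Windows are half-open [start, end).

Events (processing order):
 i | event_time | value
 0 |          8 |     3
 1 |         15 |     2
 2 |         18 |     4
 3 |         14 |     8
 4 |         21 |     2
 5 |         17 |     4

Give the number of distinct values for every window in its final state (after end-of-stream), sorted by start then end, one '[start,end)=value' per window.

[4,10)=1 [8,14)=1 [12,18)=1 [16,22)=2 [20,26)=1

i=0 t=8 v=3: → [8,14),[4,10); WM=5
i=1 t=15 v=2: → [12,18); WM=12; [4,10) fires=1
i=2 t=18 v=4: → [16,22); WM=15; [8,14) fires=1
i=3 t=14 v=8: DROP (t<15-0); WM=15
i=4 t=21 v=2: → [20,26),[16,22); WM=18; [12,18) fires=1
i=5 t=17 v=4: DROP (t<18-0); WM=18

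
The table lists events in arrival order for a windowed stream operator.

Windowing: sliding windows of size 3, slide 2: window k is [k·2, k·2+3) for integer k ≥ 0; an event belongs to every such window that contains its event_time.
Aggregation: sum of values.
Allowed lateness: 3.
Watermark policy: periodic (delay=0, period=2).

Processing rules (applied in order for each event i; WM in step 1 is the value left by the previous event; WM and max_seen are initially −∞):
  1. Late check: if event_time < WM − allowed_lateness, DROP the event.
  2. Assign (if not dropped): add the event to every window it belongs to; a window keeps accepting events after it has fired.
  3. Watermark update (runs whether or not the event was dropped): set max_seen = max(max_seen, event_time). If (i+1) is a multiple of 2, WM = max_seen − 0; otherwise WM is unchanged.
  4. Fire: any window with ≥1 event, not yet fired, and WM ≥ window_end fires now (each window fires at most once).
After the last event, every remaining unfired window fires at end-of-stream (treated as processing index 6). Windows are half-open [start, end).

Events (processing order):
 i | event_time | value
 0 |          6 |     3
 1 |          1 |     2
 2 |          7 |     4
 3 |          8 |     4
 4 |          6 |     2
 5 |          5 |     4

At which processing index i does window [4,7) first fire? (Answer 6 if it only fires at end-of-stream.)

3

i=0 t=6 v=3: → [6,9),[4,7); WM=−∞
i=1 t=1 v=2: → [0,3); WM=6; [0,3) fires=2
i=2 t=7 v=4: → [6,9); WM=6
i=3 t=8 v=4: → [8,11),[6,9); WM=8; [4,7) fires=3
i=4 t=6 v=2: → [6,9),[4,7); WM=8
i=5 t=5 v=4: → [4,7); WM=8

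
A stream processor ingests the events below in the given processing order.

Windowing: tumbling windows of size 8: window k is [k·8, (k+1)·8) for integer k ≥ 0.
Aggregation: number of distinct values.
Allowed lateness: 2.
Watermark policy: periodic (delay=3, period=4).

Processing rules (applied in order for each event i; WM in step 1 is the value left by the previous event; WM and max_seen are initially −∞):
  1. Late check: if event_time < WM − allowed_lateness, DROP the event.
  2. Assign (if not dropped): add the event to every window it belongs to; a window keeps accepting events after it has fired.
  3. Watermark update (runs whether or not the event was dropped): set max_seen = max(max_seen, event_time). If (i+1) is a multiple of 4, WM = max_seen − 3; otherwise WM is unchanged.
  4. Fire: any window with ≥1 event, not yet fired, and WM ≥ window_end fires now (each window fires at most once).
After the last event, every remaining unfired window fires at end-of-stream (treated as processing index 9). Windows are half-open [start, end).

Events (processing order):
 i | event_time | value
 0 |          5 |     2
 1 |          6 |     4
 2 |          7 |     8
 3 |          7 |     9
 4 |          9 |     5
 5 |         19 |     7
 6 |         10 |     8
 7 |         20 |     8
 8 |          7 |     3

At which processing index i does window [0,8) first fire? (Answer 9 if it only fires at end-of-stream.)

7

i=0 t=5 v=2: → [0,8); WM=−∞
i=1 t=6 v=4: → [0,8); WM=−∞
i=2 t=7 v=8: → [0,8); WM=−∞
i=3 t=7 v=9: → [0,8); WM=4
i=4 t=9 v=5: → [8,16); WM=4
i=5 t=19 v=7: → [16,24); WM=4
i=6 t=10 v=8: → [8,16); WM=4
i=7 t=20 v=8: → [16,24); WM=17; [0,8) fires=4 [8,16) fires=2
i=8 t=7 v=3: DROP (t<17-2); WM=17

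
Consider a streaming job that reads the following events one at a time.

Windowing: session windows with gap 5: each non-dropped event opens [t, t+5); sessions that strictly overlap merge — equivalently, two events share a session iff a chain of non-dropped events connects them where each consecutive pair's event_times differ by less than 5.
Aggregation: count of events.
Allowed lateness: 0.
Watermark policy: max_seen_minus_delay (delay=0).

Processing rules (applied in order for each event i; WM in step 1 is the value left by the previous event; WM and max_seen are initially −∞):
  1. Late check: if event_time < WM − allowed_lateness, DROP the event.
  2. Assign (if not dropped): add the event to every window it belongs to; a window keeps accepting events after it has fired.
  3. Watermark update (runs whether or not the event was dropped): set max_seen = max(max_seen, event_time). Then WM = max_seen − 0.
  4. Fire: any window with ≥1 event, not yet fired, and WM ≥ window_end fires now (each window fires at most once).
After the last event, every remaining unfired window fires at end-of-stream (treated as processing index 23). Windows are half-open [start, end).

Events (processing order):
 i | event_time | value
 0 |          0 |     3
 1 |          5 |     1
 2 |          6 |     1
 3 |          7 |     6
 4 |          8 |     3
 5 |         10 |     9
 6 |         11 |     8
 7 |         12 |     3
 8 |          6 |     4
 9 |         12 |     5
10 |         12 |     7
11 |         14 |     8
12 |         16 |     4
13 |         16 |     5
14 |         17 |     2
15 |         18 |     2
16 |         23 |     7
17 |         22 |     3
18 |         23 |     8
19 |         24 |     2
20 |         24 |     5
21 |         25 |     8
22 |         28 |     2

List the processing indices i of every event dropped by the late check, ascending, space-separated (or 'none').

8 17

i=0 t=0 v=3: → [0,5); WM=0
i=1 t=5 v=1: → [5,10); WM=5
i=2 t=6 v=1: → [5,11); WM=6
i=3 t=7 v=6: → [5,12); WM=7
i=4 t=8 v=3: → [5,13); WM=8
i=5 t=10 v=9: → [5,15); WM=10
i=6 t=11 v=8: → [5,16); WM=11
i=7 t=12 v=3: → [5,17); WM=12
i=8 t=6 v=4: DROP (t<12-0); WM=12
i=9 t=12 v=5: → [5,17); WM=12
i=10 t=12 v=7: → [5,17); WM=12
i=11 t=14 v=8: → [5,19); WM=14
i=12 t=16 v=4: → [5,21); WM=16
i=13 t=16 v=5: → [5,21); WM=16
i=14 t=17 v=2: → [5,22); WM=17
i=15 t=18 v=2: → [5,23); WM=18
i=16 t=23 v=7: → [23,28); WM=23
i=17 t=22 v=3: DROP (t<23-0); WM=23
i=18 t=23 v=8: → [23,28); WM=23
i=19 t=24 v=2: → [23,29); WM=24
i=20 t=24 v=5: → [23,29); WM=24
i=21 t=25 v=8: → [23,30); WM=25
i=22 t=28 v=2: → [23,33); WM=28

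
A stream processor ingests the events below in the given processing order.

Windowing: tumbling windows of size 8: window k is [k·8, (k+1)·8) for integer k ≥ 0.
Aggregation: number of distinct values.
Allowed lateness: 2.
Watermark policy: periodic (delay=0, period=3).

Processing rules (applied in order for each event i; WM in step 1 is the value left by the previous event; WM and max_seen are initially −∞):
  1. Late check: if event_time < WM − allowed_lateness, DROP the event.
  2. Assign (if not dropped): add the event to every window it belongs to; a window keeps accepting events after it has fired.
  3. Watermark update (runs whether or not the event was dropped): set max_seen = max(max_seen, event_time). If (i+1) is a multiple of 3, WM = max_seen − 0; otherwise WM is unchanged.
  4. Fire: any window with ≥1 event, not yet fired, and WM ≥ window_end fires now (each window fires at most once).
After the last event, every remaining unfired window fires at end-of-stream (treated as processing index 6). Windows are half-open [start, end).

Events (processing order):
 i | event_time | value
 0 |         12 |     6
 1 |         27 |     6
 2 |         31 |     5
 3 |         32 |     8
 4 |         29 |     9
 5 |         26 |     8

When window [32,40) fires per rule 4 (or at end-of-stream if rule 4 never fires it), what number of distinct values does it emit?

i=0 t=12 v=6: → [8,16); WM=−∞
i=1 t=27 v=6: → [24,32); WM=−∞
i=2 t=31 v=5: → [24,32); WM=31; [8,16) fires=1
i=3 t=32 v=8: → [32,40); WM=31
i=4 t=29 v=9: → [24,32); WM=31
i=5 t=26 v=8: DROP (t<31-2); WM=32; [24,32) fires=3

1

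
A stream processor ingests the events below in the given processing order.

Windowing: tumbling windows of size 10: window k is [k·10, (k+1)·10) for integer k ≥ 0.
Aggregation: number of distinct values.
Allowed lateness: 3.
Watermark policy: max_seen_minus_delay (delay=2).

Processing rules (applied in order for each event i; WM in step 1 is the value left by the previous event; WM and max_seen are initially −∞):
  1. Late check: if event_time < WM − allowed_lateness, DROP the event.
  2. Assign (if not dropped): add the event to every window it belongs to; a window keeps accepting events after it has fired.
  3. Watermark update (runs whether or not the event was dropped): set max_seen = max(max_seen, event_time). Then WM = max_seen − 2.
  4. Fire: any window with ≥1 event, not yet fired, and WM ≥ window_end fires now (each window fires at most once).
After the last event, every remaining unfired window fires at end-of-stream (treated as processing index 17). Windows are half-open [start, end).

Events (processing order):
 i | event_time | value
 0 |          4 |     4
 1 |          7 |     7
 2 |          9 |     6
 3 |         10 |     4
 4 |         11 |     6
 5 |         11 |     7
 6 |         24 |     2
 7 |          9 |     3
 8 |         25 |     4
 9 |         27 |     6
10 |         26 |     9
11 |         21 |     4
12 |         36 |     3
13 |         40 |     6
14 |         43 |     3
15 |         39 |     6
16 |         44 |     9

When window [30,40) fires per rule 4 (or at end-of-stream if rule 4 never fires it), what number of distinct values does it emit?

1

i=0 t=4 v=4: → [0,10); WM=2
i=1 t=7 v=7: → [0,10); WM=5
i=2 t=9 v=6: → [0,10); WM=7
i=3 t=10 v=4: → [10,20); WM=8
i=4 t=11 v=6: → [10,20); WM=9
i=5 t=11 v=7: → [10,20); WM=9
i=6 t=24 v=2: → [20,30); WM=22; [0,10) fires=3 [10,20) fires=3
i=7 t=9 v=3: DROP (t<22-3); WM=22
i=8 t=25 v=4: → [20,30); WM=23
i=9 t=27 v=6: → [20,30); WM=25
i=10 t=26 v=9: → [20,30); WM=25
i=11 t=21 v=4: DROP (t<25-3); WM=25
i=12 t=36 v=3: → [30,40); WM=34; [20,30) fires=4
i=13 t=40 v=6: → [40,50); WM=38
i=14 t=43 v=3: → [40,50); WM=41; [30,40) fires=1
i=15 t=39 v=6: → [30,40); WM=41
i=16 t=44 v=9: → [40,50); WM=42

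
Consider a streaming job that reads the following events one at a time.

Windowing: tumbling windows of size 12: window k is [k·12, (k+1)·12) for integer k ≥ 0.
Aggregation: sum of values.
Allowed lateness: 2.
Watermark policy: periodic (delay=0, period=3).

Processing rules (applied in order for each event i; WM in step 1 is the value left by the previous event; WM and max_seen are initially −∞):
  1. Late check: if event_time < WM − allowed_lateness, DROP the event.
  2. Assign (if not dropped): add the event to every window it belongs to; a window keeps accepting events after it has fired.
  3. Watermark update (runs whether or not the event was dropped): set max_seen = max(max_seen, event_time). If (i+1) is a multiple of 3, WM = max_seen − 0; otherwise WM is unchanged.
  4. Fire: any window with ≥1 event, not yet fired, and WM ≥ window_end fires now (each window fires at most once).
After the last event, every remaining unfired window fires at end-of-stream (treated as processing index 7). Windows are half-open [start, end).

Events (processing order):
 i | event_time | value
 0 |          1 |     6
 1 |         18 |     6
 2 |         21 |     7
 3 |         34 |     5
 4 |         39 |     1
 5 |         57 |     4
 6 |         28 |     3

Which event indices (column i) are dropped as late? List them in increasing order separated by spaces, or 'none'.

i=0 t=1 v=6: → [0,12); WM=−∞
i=1 t=18 v=6: → [12,24); WM=−∞
i=2 t=21 v=7: → [12,24); WM=21; [0,12) fires=6
i=3 t=34 v=5: → [24,36); WM=21
i=4 t=39 v=1: → [36,48); WM=21
i=5 t=57 v=4: → [48,60); WM=57; [12,24) fires=13 [24,36) fires=5 [36,48) fires=1
i=6 t=28 v=3: DROP (t<57-2); WM=57

6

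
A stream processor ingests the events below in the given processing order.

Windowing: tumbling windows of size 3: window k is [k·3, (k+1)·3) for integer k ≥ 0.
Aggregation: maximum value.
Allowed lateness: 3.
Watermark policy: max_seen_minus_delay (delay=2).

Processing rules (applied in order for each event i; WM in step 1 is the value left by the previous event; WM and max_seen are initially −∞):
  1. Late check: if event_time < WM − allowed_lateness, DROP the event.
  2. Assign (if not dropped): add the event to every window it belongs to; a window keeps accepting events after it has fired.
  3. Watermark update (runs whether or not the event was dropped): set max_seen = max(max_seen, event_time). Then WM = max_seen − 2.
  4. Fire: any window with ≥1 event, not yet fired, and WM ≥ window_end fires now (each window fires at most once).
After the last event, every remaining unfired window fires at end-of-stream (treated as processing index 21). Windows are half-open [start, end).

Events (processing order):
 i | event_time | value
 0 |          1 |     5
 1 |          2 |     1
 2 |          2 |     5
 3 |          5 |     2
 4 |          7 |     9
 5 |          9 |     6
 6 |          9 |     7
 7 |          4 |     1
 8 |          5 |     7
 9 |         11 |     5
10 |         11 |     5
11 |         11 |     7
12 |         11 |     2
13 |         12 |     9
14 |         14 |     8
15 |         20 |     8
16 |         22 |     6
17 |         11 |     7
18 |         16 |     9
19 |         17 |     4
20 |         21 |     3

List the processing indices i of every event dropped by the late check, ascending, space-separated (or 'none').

17 18

i=0 t=1 v=5: → [0,3); WM=-1
i=1 t=2 v=1: → [0,3); WM=0
i=2 t=2 v=5: → [0,3); WM=0
i=3 t=5 v=2: → [3,6); WM=3; [0,3) fires=5
i=4 t=7 v=9: → [6,9); WM=5
i=5 t=9 v=6: → [9,12); WM=7; [3,6) fires=2
i=6 t=9 v=7: → [9,12); WM=7
i=7 t=4 v=1: → [3,6); WM=7
i=8 t=5 v=7: → [3,6); WM=7
i=9 t=11 v=5: → [9,12); WM=9; [6,9) fires=9
i=10 t=11 v=5: → [9,12); WM=9
i=11 t=11 v=7: → [9,12); WM=9
i=12 t=11 v=2: → [9,12); WM=9
i=13 t=12 v=9: → [12,15); WM=10
i=14 t=14 v=8: → [12,15); WM=12; [9,12) fires=7
i=15 t=20 v=8: → [18,21); WM=18; [12,15) fires=9
i=16 t=22 v=6: → [21,24); WM=20
i=17 t=11 v=7: DROP (t<20-3); WM=20
i=18 t=16 v=9: DROP (t<20-3); WM=20
i=19 t=17 v=4: → [15,18); WM=20; [15,18) fires=4
i=20 t=21 v=3: → [21,24); WM=20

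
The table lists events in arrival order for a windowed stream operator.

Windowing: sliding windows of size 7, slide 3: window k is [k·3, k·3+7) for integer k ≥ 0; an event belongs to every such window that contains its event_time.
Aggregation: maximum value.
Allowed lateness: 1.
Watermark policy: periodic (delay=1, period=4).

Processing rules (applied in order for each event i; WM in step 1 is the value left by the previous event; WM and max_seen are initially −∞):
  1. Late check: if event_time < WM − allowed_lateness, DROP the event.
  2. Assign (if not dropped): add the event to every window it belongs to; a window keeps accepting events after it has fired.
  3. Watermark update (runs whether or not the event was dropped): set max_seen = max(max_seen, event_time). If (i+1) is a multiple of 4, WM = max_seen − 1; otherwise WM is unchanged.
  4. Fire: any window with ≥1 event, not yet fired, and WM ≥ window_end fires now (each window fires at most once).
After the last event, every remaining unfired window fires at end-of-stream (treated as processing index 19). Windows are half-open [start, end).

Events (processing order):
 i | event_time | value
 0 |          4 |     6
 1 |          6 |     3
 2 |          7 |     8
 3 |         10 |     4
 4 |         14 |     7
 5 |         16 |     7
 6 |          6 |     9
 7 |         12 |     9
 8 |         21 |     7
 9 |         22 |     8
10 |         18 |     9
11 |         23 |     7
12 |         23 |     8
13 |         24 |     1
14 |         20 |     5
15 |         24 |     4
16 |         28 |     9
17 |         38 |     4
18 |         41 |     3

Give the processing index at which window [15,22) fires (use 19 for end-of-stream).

i=0 t=4 v=6: → [3,10),[0,7); WM=−∞
i=1 t=6 v=3: → [6,13),[3,10),[0,7); WM=−∞
i=2 t=7 v=8: → [6,13),[3,10); WM=−∞
i=3 t=10 v=4: → [9,16),[6,13); WM=9; [0,7) fires=6
i=4 t=14 v=7: → [12,19),[9,16); WM=9
i=5 t=16 v=7: → [15,22),[12,19); WM=9
i=6 t=6 v=9: DROP (t<9-1); WM=9
i=7 t=12 v=9: → [12,19),[9,16),[6,13); WM=15; [3,10) fires=8 [6,13) fires=9
i=8 t=21 v=7: → [21,28),[18,25),[15,22); WM=15
i=9 t=22 v=8: → [21,28),[18,25); WM=15
i=10 t=18 v=9: → [18,25),[15,22),[12,19); WM=15
i=11 t=23 v=7: → [21,28),[18,25); WM=22; [9,16) fires=9 [12,19) fires=9 [15,22) fires=9
i=12 t=23 v=8: → [21,28),[18,25); WM=22
i=13 t=24 v=1: → [24,31),[21,28),[18,25); WM=22
i=14 t=20 v=5: DROP (t<22-1); WM=22
i=15 t=24 v=4: → [24,31),[21,28),[18,25); WM=23
i=16 t=28 v=9: → [27,34),[24,31); WM=23
i=17 t=38 v=4: → [36,43),[33,40); WM=23
i=18 t=41 v=3: → [39,46),[36,43); WM=23

11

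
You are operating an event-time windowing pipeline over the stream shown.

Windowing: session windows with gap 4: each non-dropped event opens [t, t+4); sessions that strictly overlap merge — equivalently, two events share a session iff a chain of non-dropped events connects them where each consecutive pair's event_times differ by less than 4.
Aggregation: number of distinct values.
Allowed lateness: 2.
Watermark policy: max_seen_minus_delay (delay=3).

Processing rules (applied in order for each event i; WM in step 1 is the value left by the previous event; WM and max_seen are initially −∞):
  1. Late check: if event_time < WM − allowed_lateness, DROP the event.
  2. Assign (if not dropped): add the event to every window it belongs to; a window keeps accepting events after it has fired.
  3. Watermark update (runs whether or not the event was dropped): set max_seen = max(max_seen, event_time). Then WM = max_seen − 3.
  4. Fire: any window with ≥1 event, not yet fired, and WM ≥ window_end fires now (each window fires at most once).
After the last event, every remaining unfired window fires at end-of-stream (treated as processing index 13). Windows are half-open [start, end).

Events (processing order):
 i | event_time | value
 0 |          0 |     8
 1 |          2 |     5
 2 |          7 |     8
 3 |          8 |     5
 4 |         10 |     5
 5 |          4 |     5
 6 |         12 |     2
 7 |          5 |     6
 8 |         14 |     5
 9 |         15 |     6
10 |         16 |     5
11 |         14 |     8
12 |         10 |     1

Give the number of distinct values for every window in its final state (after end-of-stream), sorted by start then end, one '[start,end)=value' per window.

[0,6)=2 [7,20)=4

i=0 t=0 v=8: → [0,4); WM=-3
i=1 t=2 v=5: → [0,6); WM=-1
i=2 t=7 v=8: → [7,11); WM=4
i=3 t=8 v=5: → [7,12); WM=5
i=4 t=10 v=5: → [7,14); WM=7
i=5 t=4 v=5: DROP (t<7-2); WM=7
i=6 t=12 v=2: → [7,16); WM=9
i=7 t=5 v=6: DROP (t<9-2); WM=9
i=8 t=14 v=5: → [7,18); WM=11
i=9 t=15 v=6: → [7,19); WM=12
i=10 t=16 v=5: → [7,20); WM=13
i=11 t=14 v=8: → [7,20); WM=13
i=12 t=10 v=1: DROP (t<13-2); WM=13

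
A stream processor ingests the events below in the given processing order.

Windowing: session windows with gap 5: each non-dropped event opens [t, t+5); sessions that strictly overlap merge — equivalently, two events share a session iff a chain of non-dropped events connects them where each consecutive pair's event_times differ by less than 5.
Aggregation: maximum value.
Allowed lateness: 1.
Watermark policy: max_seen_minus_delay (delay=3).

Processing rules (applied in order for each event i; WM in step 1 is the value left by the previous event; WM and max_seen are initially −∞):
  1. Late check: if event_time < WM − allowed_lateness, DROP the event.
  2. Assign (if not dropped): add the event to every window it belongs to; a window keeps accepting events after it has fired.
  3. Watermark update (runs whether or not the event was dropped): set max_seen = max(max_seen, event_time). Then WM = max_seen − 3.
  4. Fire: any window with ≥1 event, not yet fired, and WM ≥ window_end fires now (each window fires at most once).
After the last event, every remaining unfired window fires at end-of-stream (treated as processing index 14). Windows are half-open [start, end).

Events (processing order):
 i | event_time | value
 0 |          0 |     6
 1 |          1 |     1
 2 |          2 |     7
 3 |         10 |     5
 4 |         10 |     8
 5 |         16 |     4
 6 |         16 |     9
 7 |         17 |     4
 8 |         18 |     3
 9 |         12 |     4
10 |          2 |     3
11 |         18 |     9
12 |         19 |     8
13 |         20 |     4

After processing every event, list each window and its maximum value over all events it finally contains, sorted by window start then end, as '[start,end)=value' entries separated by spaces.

i=0 t=0 v=6: → [0,5); WM=-3
i=1 t=1 v=1: → [0,6); WM=-2
i=2 t=2 v=7: → [0,7); WM=-1
i=3 t=10 v=5: → [10,15); WM=7
i=4 t=10 v=8: → [10,15); WM=7
i=5 t=16 v=4: → [16,21); WM=13
i=6 t=16 v=9: → [16,21); WM=13
i=7 t=17 v=4: → [16,22); WM=14
i=8 t=18 v=3: → [16,23); WM=15
i=9 t=12 v=4: DROP (t<15-1); WM=15
i=10 t=2 v=3: DROP (t<15-1); WM=15
i=11 t=18 v=9: → [16,23); WM=15
i=12 t=19 v=8: → [16,24); WM=16
i=13 t=20 v=4: → [16,25); WM=17

[0,7)=7 [10,15)=8 [16,25)=9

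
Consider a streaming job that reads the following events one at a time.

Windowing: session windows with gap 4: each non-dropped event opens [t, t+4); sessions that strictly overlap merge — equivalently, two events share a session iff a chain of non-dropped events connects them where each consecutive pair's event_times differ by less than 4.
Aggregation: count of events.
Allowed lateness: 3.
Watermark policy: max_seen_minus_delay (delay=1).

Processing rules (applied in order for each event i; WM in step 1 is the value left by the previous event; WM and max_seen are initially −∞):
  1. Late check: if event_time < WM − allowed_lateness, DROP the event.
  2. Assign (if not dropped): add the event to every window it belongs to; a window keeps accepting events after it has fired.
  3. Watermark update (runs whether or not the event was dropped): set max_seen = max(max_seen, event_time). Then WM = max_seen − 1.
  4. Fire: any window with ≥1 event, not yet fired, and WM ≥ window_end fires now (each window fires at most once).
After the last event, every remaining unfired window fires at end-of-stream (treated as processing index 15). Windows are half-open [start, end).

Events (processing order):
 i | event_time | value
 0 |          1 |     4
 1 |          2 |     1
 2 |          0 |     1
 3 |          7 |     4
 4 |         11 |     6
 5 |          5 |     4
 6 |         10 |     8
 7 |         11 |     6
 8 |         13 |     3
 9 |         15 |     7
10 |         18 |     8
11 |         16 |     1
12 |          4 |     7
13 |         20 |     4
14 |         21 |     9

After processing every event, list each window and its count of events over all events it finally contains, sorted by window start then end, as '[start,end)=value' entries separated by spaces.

[0,6)=3 [7,25)=10

i=0 t=1 v=4: → [1,5); WM=0
i=1 t=2 v=1: → [1,6); WM=1
i=2 t=0 v=1: → [0,6); WM=1
i=3 t=7 v=4: → [7,11); WM=6
i=4 t=11 v=6: → [11,15); WM=10
i=5 t=5 v=4: DROP (t<10-3); WM=10
i=6 t=10 v=8: → [7,15); WM=10
i=7 t=11 v=6: → [7,15); WM=10
i=8 t=13 v=3: → [7,17); WM=12
i=9 t=15 v=7: → [7,19); WM=14
i=10 t=18 v=8: → [7,22); WM=17
i=11 t=16 v=1: → [7,22); WM=17
i=12 t=4 v=7: DROP (t<17-3); WM=17
i=13 t=20 v=4: → [7,24); WM=19
i=14 t=21 v=9: → [7,25); WM=20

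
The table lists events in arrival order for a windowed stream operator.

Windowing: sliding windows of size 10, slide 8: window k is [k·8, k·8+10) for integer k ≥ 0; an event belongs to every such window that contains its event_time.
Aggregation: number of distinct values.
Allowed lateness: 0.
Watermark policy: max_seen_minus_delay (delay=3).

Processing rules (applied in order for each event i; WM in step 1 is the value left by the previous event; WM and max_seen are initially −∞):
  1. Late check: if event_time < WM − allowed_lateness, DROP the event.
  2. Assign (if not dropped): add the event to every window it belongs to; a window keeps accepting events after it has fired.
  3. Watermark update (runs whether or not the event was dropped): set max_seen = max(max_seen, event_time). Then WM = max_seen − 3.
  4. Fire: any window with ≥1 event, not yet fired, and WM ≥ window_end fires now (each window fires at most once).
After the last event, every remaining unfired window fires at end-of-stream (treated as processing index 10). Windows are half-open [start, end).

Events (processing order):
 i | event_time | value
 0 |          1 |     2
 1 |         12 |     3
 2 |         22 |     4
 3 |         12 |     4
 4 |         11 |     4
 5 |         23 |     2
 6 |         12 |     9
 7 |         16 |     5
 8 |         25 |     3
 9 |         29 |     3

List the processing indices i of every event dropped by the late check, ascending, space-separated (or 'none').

i=0 t=1 v=2: → [0,10); WM=-2
i=1 t=12 v=3: → [8,18); WM=9
i=2 t=22 v=4: → [16,26); WM=19; [0,10) fires=1 [8,18) fires=1
i=3 t=12 v=4: DROP (t<19-0); WM=19
i=4 t=11 v=4: DROP (t<19-0); WM=19
i=5 t=23 v=2: → [16,26); WM=20
i=6 t=12 v=9: DROP (t<20-0); WM=20
i=7 t=16 v=5: DROP (t<20-0); WM=20
i=8 t=25 v=3: → [24,34),[16,26); WM=22
i=9 t=29 v=3: → [24,34); WM=26; [16,26) fires=3

3 4 6 7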